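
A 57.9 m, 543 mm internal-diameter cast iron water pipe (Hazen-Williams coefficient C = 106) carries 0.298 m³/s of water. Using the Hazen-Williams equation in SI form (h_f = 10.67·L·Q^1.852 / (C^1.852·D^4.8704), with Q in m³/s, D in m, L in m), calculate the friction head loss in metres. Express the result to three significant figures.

h_f ≈ 0.228 m

h_f = 10.67·57.9·0.298^1.852 / (106^1.852·0.543^4.8704) = 0.2280 m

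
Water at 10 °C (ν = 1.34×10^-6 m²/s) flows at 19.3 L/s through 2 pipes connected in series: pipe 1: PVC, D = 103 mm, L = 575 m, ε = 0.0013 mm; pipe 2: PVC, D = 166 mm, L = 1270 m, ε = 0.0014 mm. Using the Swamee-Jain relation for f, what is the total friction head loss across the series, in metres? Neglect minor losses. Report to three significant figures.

Pipe 1: V = 2.316 m/s, Re = 1.78×10^5, ε/D = 1.26×10^-5, f = 0.01600, h_1 = f(L/D)V²/2g = 24.42 m
Pipe 2: V = 0.8918 m/s, Re = 1.10×10^5, ε/D = 8.43×10^-6, f = 0.01755, h_2 = f(L/D)V²/2g = 5.443 m
Series → Q common, losses add: H = Σh = 29.87 m

H ≈ 29.9 m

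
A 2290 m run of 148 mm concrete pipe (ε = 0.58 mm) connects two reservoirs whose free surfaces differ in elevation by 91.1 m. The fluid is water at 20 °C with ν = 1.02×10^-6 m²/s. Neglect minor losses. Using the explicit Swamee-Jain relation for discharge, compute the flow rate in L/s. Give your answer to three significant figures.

Swamee-Jain (Type II): Q = -0.965·√(gD⁵h_f/L)·ln[ε/(3.7D) + √(3.17ν²L/(gD³h_f))]
√(gD⁵h_f/L) = √(9.81·0.148⁵·91.1/2290) = 0.005264
ε/(3.7D) = 0.00106; √(3.17ν²L/(gD³h_f)) = 5.11×10^-5
Q = -0.965·0.005264·ln(0.001110) = 0.03456 m³/s
Check: V = 2.01 m/s, Re = 2.91×10^5, f = 0.02878, h_f = 91.6 m ≈ 91.1 m ✓

Q ≈ 34.6 L/s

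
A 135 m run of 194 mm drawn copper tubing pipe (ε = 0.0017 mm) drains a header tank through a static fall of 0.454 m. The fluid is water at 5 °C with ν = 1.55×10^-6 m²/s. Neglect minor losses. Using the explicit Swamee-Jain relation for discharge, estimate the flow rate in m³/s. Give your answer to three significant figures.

Swamee-Jain (Type II): Q = -0.965·√(gD⁵h_f/L)·ln[ε/(3.7D) + √(3.17ν²L/(gD³h_f))]
√(gD⁵h_f/L) = √(9.81·0.194⁵·0.454/135) = 0.003011
ε/(3.7D) = 2.37×10^-6; √(3.17ν²L/(gD³h_f)) = 1.78×10^-4
Q = -0.965·0.003011·ln(1.802×10^-4) = 0.02505 m³/s
Check: V = 0.847 m/s, Re = 1.06×10^5, f = 0.01770, h_f = 0.451 m ≈ 0.454 m ✓

Q ≈ 0.0251 m³/s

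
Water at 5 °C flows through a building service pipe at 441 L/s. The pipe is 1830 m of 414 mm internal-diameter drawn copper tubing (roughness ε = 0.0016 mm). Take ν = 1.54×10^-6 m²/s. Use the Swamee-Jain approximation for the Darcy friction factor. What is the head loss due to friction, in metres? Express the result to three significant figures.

h_f ≈ 28.9 m

V = 4Q/(πD²) = 4·0.441/(π·0.414²) = 3.276 m/s
Re = VD/ν = 3.276·0.414/1.54×10^-6 = 8.81×10^5 → turbulent
ε/D = 0.0016/414 = 3.86×10^-6
Swamee-Jain: f = 0.01195
h_f = f(L/D)V²/(2g) = 0.01195·(1830/0.414)·3.276²/(2·9.81) = 28.89 m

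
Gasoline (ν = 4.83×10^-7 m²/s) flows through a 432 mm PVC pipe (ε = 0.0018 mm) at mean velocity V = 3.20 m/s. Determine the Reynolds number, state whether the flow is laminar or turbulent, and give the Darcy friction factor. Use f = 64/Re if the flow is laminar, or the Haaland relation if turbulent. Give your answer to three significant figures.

Re = VD/ν = 3.200·0.432/4.83×10^-7 = 2.86×10^6
Re > 4000 → turbulent; ε/D = 4.17×10^-6
Haaland: f = 0.009930

Re ≈ 2.86×10^6; turbulent; f ≈ 0.00993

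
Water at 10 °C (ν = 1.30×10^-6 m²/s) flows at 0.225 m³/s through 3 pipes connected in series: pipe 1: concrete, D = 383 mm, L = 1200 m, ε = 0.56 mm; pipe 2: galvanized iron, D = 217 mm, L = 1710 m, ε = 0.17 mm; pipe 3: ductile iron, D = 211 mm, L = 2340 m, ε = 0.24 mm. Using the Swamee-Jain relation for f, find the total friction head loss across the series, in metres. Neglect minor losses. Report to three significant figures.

Pipe 1: V = 1.953 m/s, Re = 5.75×10^5, ε/D = 0.00146, f = 0.02209, h_1 = f(L/D)V²/2g = 13.46 m
Pipe 2: V = 6.084 m/s, Re = 1.02×10^6, ε/D = 7.83×10^-4, f = 0.01897, h_2 = f(L/D)V²/2g = 282.0 m
Pipe 3: V = 6.435 m/s, Re = 1.04×10^6, ε/D = 0.00114, f = 0.02062, h_3 = f(L/D)V²/2g = 482.5 m
Series → Q common, losses add: H = Σh = 778.0 m

H ≈ 778 m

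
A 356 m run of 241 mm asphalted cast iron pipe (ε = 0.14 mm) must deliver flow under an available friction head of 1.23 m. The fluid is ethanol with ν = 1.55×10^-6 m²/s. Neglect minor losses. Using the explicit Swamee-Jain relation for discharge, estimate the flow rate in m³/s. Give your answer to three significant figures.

Q ≈ 0.0414 m³/s

Swamee-Jain (Type II): Q = -0.965·√(gD⁵h_f/L)·ln[ε/(3.7D) + √(3.17ν²L/(gD³h_f))]
√(gD⁵h_f/L) = √(9.81·0.241⁵·1.23/356) = 0.005249
ε/(3.7D) = 1.57×10^-4; √(3.17ν²L/(gD³h_f)) = 1.27×10^-4
Q = -0.965·0.005249·ln(2.837×10^-4) = 0.04137 m³/s
Check: V = 0.907 m/s, Re = 1.41×10^5, f = 0.01998, h_f = 1.24 m ≈ 1.23 m ✓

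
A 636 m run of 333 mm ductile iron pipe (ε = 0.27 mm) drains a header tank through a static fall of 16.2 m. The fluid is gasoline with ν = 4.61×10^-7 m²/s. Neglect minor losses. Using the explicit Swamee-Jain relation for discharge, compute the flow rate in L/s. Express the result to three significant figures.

Swamee-Jain (Type II): Q = -0.965·√(gD⁵h_f/L)·ln[ε/(3.7D) + √(3.17ν²L/(gD³h_f))]
√(gD⁵h_f/L) = √(9.81·0.333⁵·16.2/636) = 0.03199
ε/(3.7D) = 2.19×10^-4; √(3.17ν²L/(gD³h_f)) = 8.54×10^-6
Q = -0.965·0.03199·ln(2.277×10^-4) = 0.2589 m³/s
Check: V = 2.97 m/s, Re = 2.15×10^6, f = 0.01890, h_f = 16.3 m ≈ 16.2 m ✓

Q ≈ 259 L/s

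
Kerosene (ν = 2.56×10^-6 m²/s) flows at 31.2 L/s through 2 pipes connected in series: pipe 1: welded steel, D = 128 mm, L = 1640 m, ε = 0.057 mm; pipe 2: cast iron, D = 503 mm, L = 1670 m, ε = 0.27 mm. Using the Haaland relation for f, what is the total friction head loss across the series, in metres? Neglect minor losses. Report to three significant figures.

H ≈ 74.4 m

Pipe 1: V = 2.425 m/s, Re = 1.21×10^5, ε/D = 4.45×10^-4, f = 0.01935, h_1 = f(L/D)V²/2g = 74.30 m
Pipe 2: V = 0.1570 m/s, Re = 3.09×10^4, ε/D = 5.37×10^-4, f = 0.02442, h_2 = f(L/D)V²/2g = 0.1019 m
Series → Q common, losses add: H = Σh = 74.40 m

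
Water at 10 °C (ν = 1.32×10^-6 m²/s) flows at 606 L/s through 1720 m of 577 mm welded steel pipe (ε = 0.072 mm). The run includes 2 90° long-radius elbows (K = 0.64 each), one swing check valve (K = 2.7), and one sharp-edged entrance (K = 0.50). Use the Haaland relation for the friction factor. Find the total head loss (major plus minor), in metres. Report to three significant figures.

H_L ≈ 12.4 m

V = 4Q/(πD²) = 2.318 m/s; V²/2g = 0.2738 m
Re = 1.01×10^6, ε/D = 1.25×10^-4 → f = 0.01366 (Haaland)
Major: h_f = f(L/D)·V²/2g = 0.01366·2981·0.2738 = 11.15 m
Minor: ΣK = 4.48; h_m = ΣK·V²/2g = 1.226 m
Total H_L = 11.15 + 1.226 = 12.38 m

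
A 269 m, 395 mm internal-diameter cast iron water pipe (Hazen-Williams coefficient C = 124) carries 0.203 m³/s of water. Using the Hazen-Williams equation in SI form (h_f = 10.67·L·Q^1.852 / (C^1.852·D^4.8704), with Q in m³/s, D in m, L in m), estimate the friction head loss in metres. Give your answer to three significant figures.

h_f ≈ 1.83 m

h_f = 10.67·269·0.203^1.852 / (124^1.852·0.395^4.8704) = 1.833 m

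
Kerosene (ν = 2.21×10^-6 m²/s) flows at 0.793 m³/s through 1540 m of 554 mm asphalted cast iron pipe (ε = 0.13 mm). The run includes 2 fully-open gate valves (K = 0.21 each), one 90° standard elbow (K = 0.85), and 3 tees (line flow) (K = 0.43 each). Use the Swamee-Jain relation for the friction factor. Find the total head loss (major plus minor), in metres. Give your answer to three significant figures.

H_L ≈ 24.9 m

V = 4Q/(πD²) = 3.290 m/s; V²/2g = 0.5516 m
Re = 8.25×10^5, ε/D = 2.35×10^-4 → f = 0.01530 (Swamee-Jain)
Major: h_f = f(L/D)·V²/2g = 0.01530·2780·0.5516 = 23.45 m
Minor: ΣK = 2.56; h_m = ΣK·V²/2g = 1.412 m
Total H_L = 23.45 + 1.412 = 24.87 m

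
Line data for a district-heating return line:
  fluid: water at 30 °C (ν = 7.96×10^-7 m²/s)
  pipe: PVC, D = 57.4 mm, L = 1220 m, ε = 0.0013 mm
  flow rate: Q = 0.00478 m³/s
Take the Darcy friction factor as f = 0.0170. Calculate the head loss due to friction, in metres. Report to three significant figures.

h_f ≈ 62.8 m

V = 4Q/(πD²) = 4·0.00478/(π·0.0574²) = 1.847 m/s
h_f = f(L/D)V²/(2g) = 0.01700·(1220/0.0574)·1.847²/(2·9.81) = 62.84 m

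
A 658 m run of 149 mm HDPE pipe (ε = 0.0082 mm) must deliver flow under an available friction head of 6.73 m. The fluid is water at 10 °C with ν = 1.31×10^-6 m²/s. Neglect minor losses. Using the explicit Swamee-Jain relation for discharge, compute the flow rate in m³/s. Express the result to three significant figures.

Q ≈ 0.0232 m³/s

Swamee-Jain (Type II): Q = -0.965·√(gD⁵h_f/L)·ln[ε/(3.7D) + √(3.17ν²L/(gD³h_f))]
√(gD⁵h_f/L) = √(9.81·0.149⁵·6.73/658) = 0.002715
ε/(3.7D) = 1.49×10^-5; √(3.17ν²L/(gD³h_f)) = 1.28×10^-4
Q = -0.965·0.002715·ln(1.429×10^-4) = 0.02319 m³/s
Check: V = 1.33 m/s, Re = 1.51×10^5, f = 0.01683, h_f = 6.70 m ≈ 6.73 m ✓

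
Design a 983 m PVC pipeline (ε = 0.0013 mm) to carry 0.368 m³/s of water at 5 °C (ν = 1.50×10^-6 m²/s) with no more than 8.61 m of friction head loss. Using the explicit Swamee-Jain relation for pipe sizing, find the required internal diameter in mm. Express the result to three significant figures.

Swamee-Jain (Type III): D = 0.66·[ε^1.25·(LQ²/(gh_f))^4.75 + ν·Q^9.4·(L/(gh_f))^5.2]^0.04
LQ²/(gh_f) = 1.576; L/(gh_f) = 11.64
Term 1 = ε^1.25·(…)^4.75 = 3.81×10^-7; Term 2 = ν·Q^9.4·(…)^5.2 = 4.34×10^-5
D = 0.66·(3.81×10^-7 + 4.34×10^-5)^0.04 = 0.4418 m = 442 mm
Check: V = 2.40 m/s, Re = 7.07×10^5, f = 0.01237, h_f = 8.09 m ≈ 8.61 m ✓

D ≈ 442 mm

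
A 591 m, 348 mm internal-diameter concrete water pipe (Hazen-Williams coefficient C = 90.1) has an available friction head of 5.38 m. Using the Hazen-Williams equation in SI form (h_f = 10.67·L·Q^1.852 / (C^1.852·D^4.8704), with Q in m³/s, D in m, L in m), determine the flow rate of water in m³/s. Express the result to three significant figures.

Rearranging: Q = [h_f·C^1.852·D^4.8704 / (10.67·L)]^(1/1.852)
Q = [5.38·90.1^1.852·0.348^4.8704 / (10.67·591)]^0.540 = 0.1236 m³/s

Q ≈ 0.124 m³/s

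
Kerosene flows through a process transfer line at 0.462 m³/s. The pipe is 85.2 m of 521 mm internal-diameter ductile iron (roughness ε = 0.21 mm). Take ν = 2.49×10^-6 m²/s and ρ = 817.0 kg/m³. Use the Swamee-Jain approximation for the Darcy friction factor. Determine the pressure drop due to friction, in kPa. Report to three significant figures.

V = 4Q/(πD²) = 4·0.462/(π·0.521²) = 2.167 m/s
Re = VD/ν = 2.167·0.521/2.49×10^-6 = 4.53×10^5 → turbulent
ε/D = 0.21/521 = 4.03×10^-4
Swamee-Jain: f = 0.01724
h_f = f(L/D)V²/(2g) = 0.01724·(85.2/0.521)·2.167²/(2·9.81) = 0.6747 m
Δp = ρg·h_f = 817.0·9.81·0.6747 = 5.408 kPa

Δp ≈ 5.41 kPa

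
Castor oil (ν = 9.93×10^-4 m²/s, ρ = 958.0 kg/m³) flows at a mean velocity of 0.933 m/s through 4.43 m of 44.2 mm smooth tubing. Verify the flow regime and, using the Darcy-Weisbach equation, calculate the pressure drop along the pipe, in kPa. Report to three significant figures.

Δp ≈ 64.4 kPa

Re = VD/ν = 0.933·0.04420/9.93×10^-4 = 41.5 → laminar (Re < 2300)
f = 64/Re = 1.541
h_f = f(L/D)V²/(2g) = 1.541·(4.43/0.04420)·0.933²/(2·9.81) = 6.853 m
Δp = ρg·h_f = 958.0·9.81·6.853 = 64.40 kPa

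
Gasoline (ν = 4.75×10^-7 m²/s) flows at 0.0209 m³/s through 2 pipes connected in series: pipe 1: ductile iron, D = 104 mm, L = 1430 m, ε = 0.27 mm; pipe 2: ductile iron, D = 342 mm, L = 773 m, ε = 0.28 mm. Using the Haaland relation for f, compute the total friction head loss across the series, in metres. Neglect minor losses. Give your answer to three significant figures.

Pipe 1: V = 2.460 m/s, Re = 5.39×10^5, ε/D = 0.00260, f = 0.02543, h_1 = f(L/D)V²/2g = 107.9 m
Pipe 2: V = 0.2275 m/s, Re = 1.64×10^5, ε/D = 8.19×10^-4, f = 0.02043, h_2 = f(L/D)V²/2g = 0.1218 m
Series → Q common, losses add: H = Σh = 108.0 m

H ≈ 108 m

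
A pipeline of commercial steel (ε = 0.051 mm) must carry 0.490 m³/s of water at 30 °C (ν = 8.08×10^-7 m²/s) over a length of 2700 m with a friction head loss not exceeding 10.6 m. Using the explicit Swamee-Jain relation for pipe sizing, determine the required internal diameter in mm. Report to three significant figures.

D ≈ 585 mm

Swamee-Jain (Type III): D = 0.66·[ε^1.25·(LQ²/(gh_f))^4.75 + ν·Q^9.4·(L/(gh_f))^5.2]^0.04
LQ²/(gh_f) = 6.234; L/(gh_f) = 25.97
Term 1 = ε^1.25·(…)^4.75 = 0.0257; Term 2 = ν·Q^9.4·(…)^5.2 = 0.0224
D = 0.66·(0.0257 + 0.0224)^0.04 = 0.5845 m = 585 mm
Check: V = 1.83 m/s, Re = 1.32×10^6, f = 0.01301, h_f = 10.2 m ≈ 10.6 m ✓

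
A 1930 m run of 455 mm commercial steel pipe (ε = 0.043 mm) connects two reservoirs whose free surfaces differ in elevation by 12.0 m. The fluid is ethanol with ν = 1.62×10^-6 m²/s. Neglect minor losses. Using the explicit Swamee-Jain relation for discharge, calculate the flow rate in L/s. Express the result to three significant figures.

Swamee-Jain (Type II): Q = -0.965·√(gD⁵h_f/L)·ln[ε/(3.7D) + √(3.17ν²L/(gD³h_f))]
√(gD⁵h_f/L) = √(9.81·0.455⁵·12.0/1930) = 0.03449
ε/(3.7D) = 2.55×10^-5; √(3.17ν²L/(gD³h_f)) = 3.81×10^-5
Q = -0.965·0.03449·ln(6.359×10^-5) = 0.3216 m³/s
Check: V = 1.98 m/s, Re = 5.56×10^5, f = 0.01423, h_f = 12.0 m ≈ 12.0 m ✓

Q ≈ 322 L/s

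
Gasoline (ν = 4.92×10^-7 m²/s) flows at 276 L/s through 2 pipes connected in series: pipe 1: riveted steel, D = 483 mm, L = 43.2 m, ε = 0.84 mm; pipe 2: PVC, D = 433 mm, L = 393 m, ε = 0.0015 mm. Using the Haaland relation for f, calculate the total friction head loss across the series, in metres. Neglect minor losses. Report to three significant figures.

Pipe 1: V = 1.506 m/s, Re = 1.48×10^6, ε/D = 0.00174, f = 0.02274, h_1 = f(L/D)V²/2g = 0.2352 m
Pipe 2: V = 1.874 m/s, Re = 1.65×10^6, ε/D = 3.46×10^-6, f = 0.01075, h_2 = f(L/D)V²/2g = 1.747 m
Series → Q common, losses add: H = Σh = 1.982 m

H ≈ 1.98 m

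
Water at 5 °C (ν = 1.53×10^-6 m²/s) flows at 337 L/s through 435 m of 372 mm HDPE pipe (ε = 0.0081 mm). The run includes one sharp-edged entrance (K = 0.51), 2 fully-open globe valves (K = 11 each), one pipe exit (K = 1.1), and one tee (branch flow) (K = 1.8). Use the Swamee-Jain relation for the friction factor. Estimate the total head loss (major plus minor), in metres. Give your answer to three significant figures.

V = 4Q/(πD²) = 3.101 m/s; V²/2g = 0.4900 m
Re = 7.54×10^5, ε/D = 2.18×10^-5 → f = 0.01262 (Swamee-Jain)
Major: h_f = f(L/D)·V²/2g = 0.01262·1169·0.4900 = 7.229 m
Minor: ΣK = 25.4; h_m = ΣK·V²/2g = 12.45 m
Total H_L = 7.229 + 12.45 = 19.68 m

H_L ≈ 19.7 m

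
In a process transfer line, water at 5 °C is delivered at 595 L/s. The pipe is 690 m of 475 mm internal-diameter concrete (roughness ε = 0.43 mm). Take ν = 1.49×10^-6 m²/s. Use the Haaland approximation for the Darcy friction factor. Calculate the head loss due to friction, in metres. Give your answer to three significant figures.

h_f ≈ 16.3 m

V = 4Q/(πD²) = 4·0.595/(π·0.475²) = 3.358 m/s
Re = VD/ν = 3.358·0.475/1.49×10^-6 = 1.07×10^6 → turbulent
ε/D = 0.43/475 = 9.05×10^-4
Haaland: f = 0.01947
h_f = f(L/D)V²/(2g) = 0.01947·(690/0.475)·3.358²/(2·9.81) = 16.26 m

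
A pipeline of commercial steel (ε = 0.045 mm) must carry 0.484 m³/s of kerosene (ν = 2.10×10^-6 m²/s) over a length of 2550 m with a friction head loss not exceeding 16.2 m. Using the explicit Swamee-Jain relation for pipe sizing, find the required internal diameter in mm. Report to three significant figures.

Swamee-Jain (Type III): D = 0.66·[ε^1.25·(LQ²/(gh_f))^4.75 + ν·Q^9.4·(L/(gh_f))^5.2]^0.04
LQ²/(gh_f) = 3.759; L/(gh_f) = 16.05
Term 1 = ε^1.25·(…)^4.75 = 0.00199; Term 2 = ν·Q^9.4·(…)^5.2 = 0.00424
D = 0.66·(0.00199 + 0.00424)^0.04 = 0.5387 m = 539 mm
Check: V = 2.12 m/s, Re = 5.45×10^5, f = 0.01412, h_f = 15.4 m ≈ 16.2 m ✓

D ≈ 539 mm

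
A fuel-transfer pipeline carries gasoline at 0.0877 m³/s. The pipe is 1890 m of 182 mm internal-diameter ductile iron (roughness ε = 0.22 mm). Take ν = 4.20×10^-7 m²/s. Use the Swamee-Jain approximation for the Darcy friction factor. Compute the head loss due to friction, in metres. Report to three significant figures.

h_f ≈ 125 m

V = 4Q/(πD²) = 4·0.0877/(π·0.182²) = 3.371 m/s
Re = VD/ν = 3.371·0.182/4.20×10^-7 = 1.46×10^6 → turbulent
ε/D = 0.22/182 = 0.00121
Swamee-Jain: f = 0.02083
h_f = f(L/D)V²/(2g) = 0.02083·(1890/0.182)·3.371²/(2·9.81) = 125.3 m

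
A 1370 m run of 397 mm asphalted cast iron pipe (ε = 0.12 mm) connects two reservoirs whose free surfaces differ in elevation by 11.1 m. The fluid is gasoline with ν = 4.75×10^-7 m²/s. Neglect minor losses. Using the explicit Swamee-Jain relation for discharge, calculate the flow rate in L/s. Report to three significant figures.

Q ≈ 251 L/s

Swamee-Jain (Type II): Q = -0.965·√(gD⁵h_f/L)·ln[ε/(3.7D) + √(3.17ν²L/(gD³h_f))]
√(gD⁵h_f/L) = √(9.81·0.397⁵·11.1/1370) = 0.02800
ε/(3.7D) = 8.17×10^-5; √(3.17ν²L/(gD³h_f)) = 1.20×10^-5
Q = -0.965·0.02800·ln(9.369×10^-5) = 0.2506 m³/s
Check: V = 2.02 m/s, Re = 1.69×10^6, f = 0.01548, h_f = 11.2 m ≈ 11.1 m ✓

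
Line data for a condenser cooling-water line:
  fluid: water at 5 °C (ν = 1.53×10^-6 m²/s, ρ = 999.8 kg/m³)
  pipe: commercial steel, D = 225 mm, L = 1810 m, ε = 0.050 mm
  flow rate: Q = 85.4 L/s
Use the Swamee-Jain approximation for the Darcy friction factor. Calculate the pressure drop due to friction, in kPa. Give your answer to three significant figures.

V = 4Q/(πD²) = 4·0.0854/(π·0.225²) = 2.148 m/s
Re = VD/ν = 2.148·0.225/1.53×10^-6 = 3.16×10^5 → turbulent
ε/D = 0.050/225 = 2.22×10^-4
Swamee-Jain: f = 0.01640
h_f = f(L/D)V²/(2g) = 0.01640·(1810/0.225)·2.148²/(2·9.81) = 31.01 m
Δp = ρg·h_f = 999.8·9.81·31.01 = 304.2 kPa

Δp ≈ 304 kPa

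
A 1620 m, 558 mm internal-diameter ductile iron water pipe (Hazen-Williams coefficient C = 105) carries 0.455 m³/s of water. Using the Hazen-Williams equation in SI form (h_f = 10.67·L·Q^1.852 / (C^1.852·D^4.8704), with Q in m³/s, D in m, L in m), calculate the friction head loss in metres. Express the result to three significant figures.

h_f ≈ 12.4 m

h_f = 10.67·1620·0.455^1.852 / (105^1.852·0.558^4.8704) = 12.45 m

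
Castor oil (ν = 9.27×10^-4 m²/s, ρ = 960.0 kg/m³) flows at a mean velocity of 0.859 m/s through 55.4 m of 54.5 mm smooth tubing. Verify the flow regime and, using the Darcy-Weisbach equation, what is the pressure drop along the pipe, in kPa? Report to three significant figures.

Δp ≈ 456 kPa

Re = VD/ν = 0.859·0.05450/9.27×10^-4 = 50.5 → laminar (Re < 2300)
f = 64/Re = 1.267
h_f = f(L/D)V²/(2g) = 1.267·(55.4/0.05450)·0.859²/(2·9.81) = 48.45 m
Δp = ρg·h_f = 960.0·9.81·48.45 = 456.3 kPa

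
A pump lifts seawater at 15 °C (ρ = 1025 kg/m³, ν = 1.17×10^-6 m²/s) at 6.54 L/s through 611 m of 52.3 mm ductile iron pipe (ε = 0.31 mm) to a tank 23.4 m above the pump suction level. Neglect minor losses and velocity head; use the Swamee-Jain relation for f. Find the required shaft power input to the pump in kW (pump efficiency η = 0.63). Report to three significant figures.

V = 4Q/(πD²) = 3.044 m/s; Re = 1.36×10^5; ε/D = 0.00593; f = 0.03283
h_f = f(L/D)V²/2g = 181.2 m
Total head H = z + h_f = 23.4 + 181.2 = 204.6 m
P_hyd = ρgQH = 1025·9.81·0.00654·204.6 = 13.45 kW
P_shaft = P_hyd/η = 13.45/0.63 = 21.35 kW

P_shaft ≈ 21.4 kW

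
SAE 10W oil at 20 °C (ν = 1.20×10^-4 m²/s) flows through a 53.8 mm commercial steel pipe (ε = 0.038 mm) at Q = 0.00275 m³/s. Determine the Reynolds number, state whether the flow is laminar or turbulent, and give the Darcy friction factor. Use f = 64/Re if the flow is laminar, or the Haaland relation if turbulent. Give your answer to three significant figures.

V = 4Q/(πD²) = 1.210 m/s
Re = VD/ν = 1.210·0.0538/1.20×10^-4 = 542
Re < 2300 → laminar → f = 64/Re = 0.1180

Re ≈ 542; laminar; f = 64/Re ≈ 0.118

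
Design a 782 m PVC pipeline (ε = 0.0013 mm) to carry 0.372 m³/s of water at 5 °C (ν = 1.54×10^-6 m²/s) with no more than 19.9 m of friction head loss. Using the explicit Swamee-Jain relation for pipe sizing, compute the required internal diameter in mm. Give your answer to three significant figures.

D ≈ 356 mm

Swamee-Jain (Type III): D = 0.66·[ε^1.25·(LQ²/(gh_f))^4.75 + ν·Q^9.4·(L/(gh_f))^5.2]^0.04
LQ²/(gh_f) = 0.5543; L/(gh_f) = 4.006
Term 1 = ε^1.25·(…)^4.75 = 2.66×10^-9; Term 2 = ν·Q^9.4·(…)^5.2 = 1.93×10^-7
D = 0.66·(2.66×10^-9 + 1.93×10^-7)^0.04 = 0.3558 m = 356 mm
Check: V = 3.74 m/s, Re = 8.65×10^5, f = 0.01198, h_f = 18.8 m ≈ 19.9 m ✓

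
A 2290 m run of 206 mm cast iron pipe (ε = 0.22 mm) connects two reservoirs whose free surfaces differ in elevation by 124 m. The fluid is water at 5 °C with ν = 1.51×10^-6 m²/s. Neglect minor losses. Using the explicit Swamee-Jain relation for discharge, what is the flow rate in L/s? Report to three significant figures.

Q ≈ 109 L/s

Swamee-Jain (Type II): Q = -0.965·√(gD⁵h_f/L)·ln[ε/(3.7D) + √(3.17ν²L/(gD³h_f))]
√(gD⁵h_f/L) = √(9.81·0.206⁵·124/2290) = 0.01404
ε/(3.7D) = 2.89×10^-4; √(3.17ν²L/(gD³h_f)) = 3.95×10^-5
Q = -0.965·0.01404·ln(3.281×10^-4) = 0.1087 m³/s
Check: V = 3.26 m/s, Re = 4.45×10^5, f = 0.02072, h_f = 125 m ≈ 124 m ✓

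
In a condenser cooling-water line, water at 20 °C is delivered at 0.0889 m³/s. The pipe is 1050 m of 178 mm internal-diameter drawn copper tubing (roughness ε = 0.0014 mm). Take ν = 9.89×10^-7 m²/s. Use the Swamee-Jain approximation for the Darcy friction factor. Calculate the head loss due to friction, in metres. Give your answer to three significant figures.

h_f ≈ 48.6 m

V = 4Q/(πD²) = 4·0.0889/(π·0.178²) = 3.572 m/s
Re = VD/ν = 3.572·0.178/9.89×10^-7 = 6.43×10^5 → turbulent
ε/D = 0.0014/178 = 7.87×10^-6
Swamee-Jain: f = 0.01267
h_f = f(L/D)V²/(2g) = 0.01267·(1050/0.178)·3.572²/(2·9.81) = 48.62 m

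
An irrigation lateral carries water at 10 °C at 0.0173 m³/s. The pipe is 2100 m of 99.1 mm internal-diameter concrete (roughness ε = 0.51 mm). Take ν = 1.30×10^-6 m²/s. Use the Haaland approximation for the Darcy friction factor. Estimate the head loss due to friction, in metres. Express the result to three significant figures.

h_f ≈ 169 m

V = 4Q/(πD²) = 4·0.0173/(π·0.0991²) = 2.243 m/s
Re = VD/ν = 2.243·0.0991/1.30×10^-6 = 1.71×10^5 → turbulent
ε/D = 0.51/99.1 = 0.00515
Haaland: f = 0.03119
h_f = f(L/D)V²/(2g) = 0.03119·(2100/0.0991)·2.243²/(2·9.81) = 169.5 m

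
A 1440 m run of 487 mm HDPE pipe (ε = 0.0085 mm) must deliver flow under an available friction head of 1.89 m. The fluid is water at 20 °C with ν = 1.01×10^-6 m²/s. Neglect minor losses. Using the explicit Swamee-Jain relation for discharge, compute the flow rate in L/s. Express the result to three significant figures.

Q ≈ 179 L/s

Swamee-Jain (Type II): Q = -0.965·√(gD⁵h_f/L)·ln[ε/(3.7D) + √(3.17ν²L/(gD³h_f))]
√(gD⁵h_f/L) = √(9.81·0.487⁵·1.89/1440) = 0.01878
ε/(3.7D) = 4.72×10^-6; √(3.17ν²L/(gD³h_f)) = 4.66×10^-5
Q = -0.965·0.01878·ln(5.135×10^-5) = 0.1790 m³/s
Check: V = 0.961 m/s, Re = 4.63×10^5, f = 0.01354, h_f = 1.88 m ≈ 1.89 m ✓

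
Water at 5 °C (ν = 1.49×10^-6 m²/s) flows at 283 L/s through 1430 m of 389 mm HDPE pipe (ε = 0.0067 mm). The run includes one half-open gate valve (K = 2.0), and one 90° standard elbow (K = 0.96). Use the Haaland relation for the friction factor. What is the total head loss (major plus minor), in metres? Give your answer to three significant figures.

H_L ≈ 14.5 m

V = 4Q/(πD²) = 2.381 m/s; V²/2g = 0.2890 m
Re = 6.22×10^5, ε/D = 1.72×10^-5 → f = 0.01280 (Haaland)
Major: h_f = f(L/D)·V²/2g = 0.01280·3676·0.2890 = 13.60 m
Minor: ΣK = 2.96; h_m = ΣK·V²/2g = 0.8554 m
Total H_L = 13.60 + 0.8554 = 14.46 m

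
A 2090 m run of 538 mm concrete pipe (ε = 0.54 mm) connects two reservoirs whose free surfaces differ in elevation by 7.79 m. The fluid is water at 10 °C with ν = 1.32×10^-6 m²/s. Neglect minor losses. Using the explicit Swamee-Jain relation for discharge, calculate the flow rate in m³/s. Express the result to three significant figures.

Swamee-Jain (Type II): Q = -0.965·√(gD⁵h_f/L)·ln[ε/(3.7D) + √(3.17ν²L/(gD³h_f))]
√(gD⁵h_f/L) = √(9.81·0.538⁵·7.79/2090) = 0.04060
ε/(3.7D) = 2.71×10^-4; √(3.17ν²L/(gD³h_f)) = 3.11×10^-5
Q = -0.965·0.04060·ln(3.024×10^-4) = 0.3175 m³/s
Check: V = 1.40 m/s, Re = 5.69×10^5, f = 0.02030, h_f = 7.84 m ≈ 7.79 m ✓

Q ≈ 0.317 m³/s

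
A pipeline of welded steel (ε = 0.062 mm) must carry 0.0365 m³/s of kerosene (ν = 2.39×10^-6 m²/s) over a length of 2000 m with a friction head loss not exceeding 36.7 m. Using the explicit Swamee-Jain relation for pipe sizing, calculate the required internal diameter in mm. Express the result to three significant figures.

Swamee-Jain (Type III): D = 0.66·[ε^1.25·(LQ²/(gh_f))^4.75 + ν·Q^9.4·(L/(gh_f))^5.2]^0.04
LQ²/(gh_f) = 0.007401; L/(gh_f) = 5.555
Term 1 = ε^1.25·(…)^4.75 = 4.16×10^-16; Term 2 = ν·Q^9.4·(…)^5.2 = 5.45×10^-16
D = 0.66·(4.16×10^-16 + 5.45×10^-16)^0.04 = 0.1655 m = 166 mm
Check: V = 1.70 m/s, Re = 1.17×10^5, f = 0.01942, h_f = 34.4 m ≈ 36.7 m ✓

D ≈ 166 mm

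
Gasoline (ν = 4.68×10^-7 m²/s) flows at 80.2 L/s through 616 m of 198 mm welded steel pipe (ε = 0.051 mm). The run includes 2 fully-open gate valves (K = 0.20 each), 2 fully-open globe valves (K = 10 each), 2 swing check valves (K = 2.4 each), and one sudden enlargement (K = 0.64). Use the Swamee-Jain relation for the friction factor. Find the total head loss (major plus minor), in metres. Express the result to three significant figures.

V = 4Q/(πD²) = 2.605 m/s; V²/2g = 0.3458 m
Re = 1.10×10^6, ε/D = 2.58×10^-4 → f = 0.01529 (Swamee-Jain)
Major: h_f = f(L/D)·V²/2g = 0.01529·3111·0.3458 = 16.45 m
Minor: ΣK = 25.8; h_m = ΣK·V²/2g = 8.935 m
Total H_L = 16.45 + 8.935 = 25.39 m

H_L ≈ 25.4 m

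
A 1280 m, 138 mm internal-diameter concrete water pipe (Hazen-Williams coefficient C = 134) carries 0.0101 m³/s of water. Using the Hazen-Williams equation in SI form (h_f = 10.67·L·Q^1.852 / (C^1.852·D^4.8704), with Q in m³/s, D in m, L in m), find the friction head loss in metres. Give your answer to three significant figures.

h_f ≈ 4.89 m

h_f = 10.67·1280·0.0101^1.852 / (134^1.852·0.138^4.8704) = 4.888 m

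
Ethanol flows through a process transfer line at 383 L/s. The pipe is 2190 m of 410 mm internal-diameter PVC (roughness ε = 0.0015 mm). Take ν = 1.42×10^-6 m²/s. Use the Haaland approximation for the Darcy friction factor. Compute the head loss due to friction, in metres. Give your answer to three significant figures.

h_f ≈ 27.5 m

V = 4Q/(πD²) = 4·0.383/(π·0.410²) = 2.901 m/s
Re = VD/ν = 2.901·0.410/1.42×10^-6 = 8.38×10^5 → turbulent
ε/D = 0.0015/410 = 3.66×10^-6
Haaland: f = 0.01199
h_f = f(L/D)V²/(2g) = 0.01199·(2190/0.410)·2.901²/(2·9.81) = 27.48 m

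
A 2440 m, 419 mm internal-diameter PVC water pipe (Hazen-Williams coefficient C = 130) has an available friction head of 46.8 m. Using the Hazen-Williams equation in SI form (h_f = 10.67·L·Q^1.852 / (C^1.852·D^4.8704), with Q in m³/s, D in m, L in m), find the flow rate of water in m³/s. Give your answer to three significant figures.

Q ≈ 0.435 m³/s

Rearranging: Q = [h_f·C^1.852·D^4.8704 / (10.67·L)]^(1/1.852)
Q = [46.8·130^1.852·0.419^4.8704 / (10.67·2440)]^0.540 = 0.4346 m³/s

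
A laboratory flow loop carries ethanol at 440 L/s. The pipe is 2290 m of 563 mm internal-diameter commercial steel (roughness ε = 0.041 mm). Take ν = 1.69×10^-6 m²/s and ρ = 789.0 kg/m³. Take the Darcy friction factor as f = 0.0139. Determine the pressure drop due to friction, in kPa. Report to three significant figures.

Δp ≈ 69.7 kPa

V = 4Q/(πD²) = 4·0.440/(π·0.563²) = 1.767 m/s
h_f = f(L/D)V²/(2g) = 0.01390·(2290/0.563)·1.767²/(2·9.81) = 9.002 m
Δp = ρg·h_f = 789.0·9.81·9.002 = 69.68 kPa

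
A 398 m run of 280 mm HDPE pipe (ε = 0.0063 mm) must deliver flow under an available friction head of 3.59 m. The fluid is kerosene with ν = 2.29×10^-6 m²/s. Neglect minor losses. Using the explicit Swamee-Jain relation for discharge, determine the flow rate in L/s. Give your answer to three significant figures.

Q ≈ 110 L/s

Swamee-Jain (Type II): Q = -0.965·√(gD⁵h_f/L)·ln[ε/(3.7D) + √(3.17ν²L/(gD³h_f))]
√(gD⁵h_f/L) = √(9.81·0.280⁵·3.59/398) = 0.01234
ε/(3.7D) = 6.08×10^-6; √(3.17ν²L/(gD³h_f)) = 9.25×10^-5
Q = -0.965·0.01234·ln(9.859×10^-5) = 0.1099 m³/s
Check: V = 1.78 m/s, Re = 2.18×10^5, f = 0.01549, h_f = 3.57 m ≈ 3.59 m ✓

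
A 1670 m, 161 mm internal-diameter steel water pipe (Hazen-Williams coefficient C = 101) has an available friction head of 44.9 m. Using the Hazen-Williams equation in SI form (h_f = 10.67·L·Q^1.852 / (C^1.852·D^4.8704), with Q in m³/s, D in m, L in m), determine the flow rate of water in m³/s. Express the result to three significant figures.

Rearranging: Q = [h_f·C^1.852·D^4.8704 / (10.67·L)]^(1/1.852)
Q = [44.9·101^1.852·0.161^4.8704 / (10.67·1670)]^0.540 = 0.03275 m³/s

Q ≈ 0.0328 m³/s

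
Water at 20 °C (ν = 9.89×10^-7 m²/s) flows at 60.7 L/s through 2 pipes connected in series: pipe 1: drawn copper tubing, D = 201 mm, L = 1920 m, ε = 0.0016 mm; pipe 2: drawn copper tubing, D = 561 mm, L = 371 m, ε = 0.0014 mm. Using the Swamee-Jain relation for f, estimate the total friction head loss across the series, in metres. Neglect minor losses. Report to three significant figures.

H ≈ 24.6 m

Pipe 1: V = 1.913 m/s, Re = 3.89×10^5, ε/D = 7.96×10^-6, f = 0.01381, h_1 = f(L/D)V²/2g = 24.60 m
Pipe 2: V = 0.2456 m/s, Re = 1.39×10^5, ε/D = 2.50×10^-6, f = 0.01671, h_2 = f(L/D)V²/2g = 0.03396 m
Series → Q common, losses add: H = Σh = 24.64 m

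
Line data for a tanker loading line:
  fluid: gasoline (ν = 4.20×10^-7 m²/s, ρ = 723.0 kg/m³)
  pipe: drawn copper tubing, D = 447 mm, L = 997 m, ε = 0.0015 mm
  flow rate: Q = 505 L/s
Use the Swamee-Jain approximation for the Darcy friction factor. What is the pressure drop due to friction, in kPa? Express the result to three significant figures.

V = 4Q/(πD²) = 4·0.505/(π·0.447²) = 3.218 m/s
Re = VD/ν = 3.218·0.447/4.20×10^-7 = 3.42×10^6 → turbulent
ε/D = 0.0015/447 = 3.36×10^-6
Swamee-Jain: f = 0.009714
h_f = f(L/D)V²/(2g) = 0.009714·(997/0.447)·3.218²/(2·9.81) = 11.44 m
Δp = ρg·h_f = 723.0·9.81·11.44 = 81.11 kPa

Δp ≈ 81.1 kPa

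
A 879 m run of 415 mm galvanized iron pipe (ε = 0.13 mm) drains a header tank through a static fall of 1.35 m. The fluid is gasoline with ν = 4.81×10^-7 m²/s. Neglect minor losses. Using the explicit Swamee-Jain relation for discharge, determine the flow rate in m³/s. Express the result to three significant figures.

Q ≈ 0.120 m³/s

Swamee-Jain (Type II): Q = -0.965·√(gD⁵h_f/L)·ln[ε/(3.7D) + √(3.17ν²L/(gD³h_f))]
√(gD⁵h_f/L) = √(9.81·0.415⁵·1.35/879) = 0.01362
ε/(3.7D) = 8.47×10^-5; √(3.17ν²L/(gD³h_f)) = 2.61×10^-5
Q = -0.965·0.01362·ln(1.108×10^-4) = 0.1197 m³/s
Check: V = 0.885 m/s, Re = 7.63×10^5, f = 0.01607, h_f = 1.36 m ≈ 1.35 m ✓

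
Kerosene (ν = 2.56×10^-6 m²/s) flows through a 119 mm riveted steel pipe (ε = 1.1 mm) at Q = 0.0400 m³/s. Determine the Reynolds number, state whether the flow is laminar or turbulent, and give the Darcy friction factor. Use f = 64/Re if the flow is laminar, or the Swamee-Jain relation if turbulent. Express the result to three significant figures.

Re ≈ 1.67×10^5; turbulent; f ≈ 0.0375

V = 4Q/(πD²) = 3.596 m/s
Re = VD/ν = 3.596·0.119/2.56×10^-6 = 1.67×10^5
Re > 4000 → turbulent; ε/D = 0.00924
Swamee-Jain: f = 0.03747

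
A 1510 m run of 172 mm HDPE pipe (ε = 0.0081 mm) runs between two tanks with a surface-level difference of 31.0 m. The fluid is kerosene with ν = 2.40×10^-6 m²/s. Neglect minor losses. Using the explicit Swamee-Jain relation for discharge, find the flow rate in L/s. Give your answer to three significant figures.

Q ≈ 46.9 L/s

Swamee-Jain (Type II): Q = -0.965·√(gD⁵h_f/L)·ln[ε/(3.7D) + √(3.17ν²L/(gD³h_f))]
√(gD⁵h_f/L) = √(9.81·0.172⁵·31.0/1510) = 0.005506
ε/(3.7D) = 1.27×10^-5; √(3.17ν²L/(gD³h_f)) = 1.33×10^-4
Q = -0.965·0.005506·ln(1.462×10^-4) = 0.04692 m³/s
Check: V = 2.02 m/s, Re = 1.45×10^5, f = 0.01691, h_f = 30.9 m ≈ 31.0 m ✓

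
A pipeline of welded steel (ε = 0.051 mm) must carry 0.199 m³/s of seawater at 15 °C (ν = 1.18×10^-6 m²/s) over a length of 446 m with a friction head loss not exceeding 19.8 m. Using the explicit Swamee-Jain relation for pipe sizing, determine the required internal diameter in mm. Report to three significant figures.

Swamee-Jain (Type III): D = 0.66·[ε^1.25·(LQ²/(gh_f))^4.75 + ν·Q^9.4·(L/(gh_f))^5.2]^0.04
LQ²/(gh_f) = 0.09093; L/(gh_f) = 2.296
Term 1 = ε^1.25·(…)^4.75 = 4.88×10^-11; Term 2 = ν·Q^9.4·(…)^5.2 = 2.28×10^-11
D = 0.66·(4.88×10^-11 + 2.28×10^-11)^0.04 = 0.2593 m = 259 mm
Check: V = 3.77 m/s, Re = 8.28×10^5, f = 0.01490, h_f = 18.6 m ≈ 19.8 m ✓

D ≈ 259 mm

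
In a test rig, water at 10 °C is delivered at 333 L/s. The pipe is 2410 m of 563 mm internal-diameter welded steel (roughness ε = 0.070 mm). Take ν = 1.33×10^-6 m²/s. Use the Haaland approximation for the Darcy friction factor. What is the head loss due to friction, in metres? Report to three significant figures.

h_f ≈ 5.60 m

V = 4Q/(πD²) = 4·0.333/(π·0.563²) = 1.338 m/s
Re = VD/ν = 1.338·0.563/1.33×10^-6 = 5.66×10^5 → turbulent
ε/D = 0.070/563 = 1.24×10^-4
Haaland: f = 0.01435
h_f = f(L/D)V²/(2g) = 0.01435·(2410/0.563)·1.338²/(2·9.81) = 5.601 m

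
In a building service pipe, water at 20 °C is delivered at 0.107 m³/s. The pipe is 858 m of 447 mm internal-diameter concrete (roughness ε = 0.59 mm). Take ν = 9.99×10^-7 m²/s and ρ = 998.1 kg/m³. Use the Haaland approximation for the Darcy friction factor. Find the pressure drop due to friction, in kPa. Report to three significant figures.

V = 4Q/(πD²) = 4·0.107/(π·0.447²) = 0.6818 m/s
Re = VD/ν = 0.6818·0.447/9.99×10^-7 = 3.05×10^5 → turbulent
ε/D = 0.59/447 = 0.00132
Haaland: f = 0.02177
h_f = f(L/D)V²/(2g) = 0.02177·(858/0.447)·0.6818²/(2·9.81) = 0.9900 m
Δp = ρg·h_f = 998.1·9.81·0.9900 = 9.694 kPa

Δp ≈ 9.69 kPa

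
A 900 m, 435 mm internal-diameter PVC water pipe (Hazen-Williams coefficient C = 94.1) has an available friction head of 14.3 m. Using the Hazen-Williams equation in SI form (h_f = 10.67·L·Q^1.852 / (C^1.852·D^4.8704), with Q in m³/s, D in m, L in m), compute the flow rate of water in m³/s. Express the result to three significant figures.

Q ≈ 0.314 m³/s

Rearranging: Q = [h_f·C^1.852·D^4.8704 / (10.67·L)]^(1/1.852)
Q = [14.3·94.1^1.852·0.435^4.8704 / (10.67·900)]^0.540 = 0.3136 m³/s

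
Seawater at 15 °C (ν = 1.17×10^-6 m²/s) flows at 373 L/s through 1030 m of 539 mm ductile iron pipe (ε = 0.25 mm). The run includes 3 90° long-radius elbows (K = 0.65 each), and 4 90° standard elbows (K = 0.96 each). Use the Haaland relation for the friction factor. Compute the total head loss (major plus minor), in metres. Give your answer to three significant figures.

V = 4Q/(πD²) = 1.635 m/s; V²/2g = 0.1362 m
Re = 7.53×10^5, ε/D = 4.64×10^-4 → f = 0.01706 (Haaland)
Major: h_f = f(L/D)·V²/2g = 0.01706·1911·0.1362 = 4.441 m
Minor: ΣK = 5.79; h_m = ΣK·V²/2g = 0.7886 m
Total H_L = 4.441 + 0.7886 = 5.229 m

H_L ≈ 5.23 m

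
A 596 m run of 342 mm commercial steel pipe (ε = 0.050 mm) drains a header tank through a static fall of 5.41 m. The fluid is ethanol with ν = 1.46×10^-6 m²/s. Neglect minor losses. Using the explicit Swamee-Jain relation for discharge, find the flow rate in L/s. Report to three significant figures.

Q ≈ 185 L/s

Swamee-Jain (Type II): Q = -0.965·√(gD⁵h_f/L)·ln[ε/(3.7D) + √(3.17ν²L/(gD³h_f))]
√(gD⁵h_f/L) = √(9.81·0.342⁵·5.41/596) = 0.02041
ε/(3.7D) = 3.95×10^-5; √(3.17ν²L/(gD³h_f)) = 4.36×10^-5
Q = -0.965·0.02041·ln(8.307×10^-5) = 0.1851 m³/s
Check: V = 2.01 m/s, Re = 4.72×10^5, f = 0.01507, h_f = 5.43 m ≈ 5.41 m ✓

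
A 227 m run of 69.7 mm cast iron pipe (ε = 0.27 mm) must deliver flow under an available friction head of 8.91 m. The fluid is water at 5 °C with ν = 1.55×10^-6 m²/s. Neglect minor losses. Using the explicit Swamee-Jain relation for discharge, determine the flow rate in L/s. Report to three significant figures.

Swamee-Jain (Type II): Q = -0.965·√(gD⁵h_f/L)·ln[ε/(3.7D) + √(3.17ν²L/(gD³h_f))]
√(gD⁵h_f/L) = √(9.81·0.0697⁵·8.91/227) = 7.959×10^-4
ε/(3.7D) = 0.00105; √(3.17ν²L/(gD³h_f)) = 2.42×10^-4
Q = -0.965·7.959×10^-4·ln(0.001289) = 0.005110 m³/s
Check: V = 1.34 m/s, Re = 6.02×10^4, f = 0.03025, h_f = 9.01 m ≈ 8.91 m ✓

Q ≈ 5.11 L/s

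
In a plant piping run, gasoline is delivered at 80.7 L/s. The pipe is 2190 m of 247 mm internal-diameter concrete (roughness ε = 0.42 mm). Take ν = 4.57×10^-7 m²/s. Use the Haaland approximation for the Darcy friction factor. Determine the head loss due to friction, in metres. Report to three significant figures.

V = 4Q/(πD²) = 4·0.0807/(π·0.247²) = 1.684 m/s
Re = VD/ν = 1.684·0.247/4.57×10^-7 = 9.10×10^5 → turbulent
ε/D = 0.42/247 = 0.00170
Haaland: f = 0.02269
h_f = f(L/D)V²/(2g) = 0.02269·(2190/0.247)·1.684²/(2·9.81) = 29.08 m

h_f ≈ 29.1 m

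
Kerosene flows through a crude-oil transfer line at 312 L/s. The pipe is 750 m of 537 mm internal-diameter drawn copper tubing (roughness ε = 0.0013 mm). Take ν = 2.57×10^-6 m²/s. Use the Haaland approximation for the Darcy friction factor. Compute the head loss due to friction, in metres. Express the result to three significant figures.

V = 4Q/(πD²) = 4·0.312/(π·0.537²) = 1.378 m/s
Re = VD/ν = 1.378·0.537/2.57×10^-6 = 2.88×10^5 → turbulent
ε/D = 0.0013/537 = 2.42×10^-6
Haaland: f = 0.01447
h_f = f(L/D)V²/(2g) = 0.01447·(750/0.537)·1.378²/(2·9.81) = 1.955 m

h_f ≈ 1.96 m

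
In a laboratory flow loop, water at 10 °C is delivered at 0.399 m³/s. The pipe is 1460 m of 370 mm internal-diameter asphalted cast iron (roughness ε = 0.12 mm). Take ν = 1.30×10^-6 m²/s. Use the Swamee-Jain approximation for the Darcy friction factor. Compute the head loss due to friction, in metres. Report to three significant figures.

h_f ≈ 44.1 m

V = 4Q/(πD²) = 4·0.399/(π·0.370²) = 3.711 m/s
Re = VD/ν = 3.711·0.370/1.30×10^-6 = 1.06×10^6 → turbulent
ε/D = 0.12/370 = 3.24×10^-4
Swamee-Jain: f = 0.01593
h_f = f(L/D)V²/(2g) = 0.01593·(1460/0.370)·3.711²/(2·9.81) = 44.13 m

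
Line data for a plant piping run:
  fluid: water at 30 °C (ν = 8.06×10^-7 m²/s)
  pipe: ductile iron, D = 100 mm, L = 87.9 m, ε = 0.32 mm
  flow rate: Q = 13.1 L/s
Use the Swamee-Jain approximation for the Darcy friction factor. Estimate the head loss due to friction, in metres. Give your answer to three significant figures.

h_f ≈ 3.42 m

V = 4Q/(πD²) = 4·0.0131/(π·0.100²) = 1.668 m/s
Re = VD/ν = 1.668·0.100/8.06×10^-7 = 2.07×10^5 → turbulent
ε/D = 0.32/100 = 0.00320
Swamee-Jain: f = 0.02745
h_f = f(L/D)V²/(2g) = 0.02745·(87.9/0.100)·1.668²/(2·9.81) = 3.421 m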